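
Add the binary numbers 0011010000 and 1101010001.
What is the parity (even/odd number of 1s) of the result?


0011010000 = 208
1101010001 = 849
Sum = 1057 = 10000100001
1s count = 3

odd parity (3 ones in 10000100001)


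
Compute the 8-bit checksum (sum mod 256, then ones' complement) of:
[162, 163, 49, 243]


Sum = 617 mod 256 = 105
Complement = 150

150


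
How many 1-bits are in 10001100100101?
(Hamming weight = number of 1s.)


Counting 1s in 10001100100101

6


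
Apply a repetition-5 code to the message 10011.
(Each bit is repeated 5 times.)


Each bit -> 5 copies

1111100000000001111111111


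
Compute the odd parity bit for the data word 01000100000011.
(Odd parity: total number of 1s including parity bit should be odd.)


Number of 1s in data: 4
Parity bit: 1

1


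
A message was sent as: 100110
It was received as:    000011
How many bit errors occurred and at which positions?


XOR: 100101

3 error(s) at position(s): 0, 3, 5


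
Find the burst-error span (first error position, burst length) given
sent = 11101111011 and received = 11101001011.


XOR: 00000110000

Burst at position 5, length 2


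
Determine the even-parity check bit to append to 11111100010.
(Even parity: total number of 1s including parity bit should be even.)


Number of 1s in data: 7
Parity bit: 1

1


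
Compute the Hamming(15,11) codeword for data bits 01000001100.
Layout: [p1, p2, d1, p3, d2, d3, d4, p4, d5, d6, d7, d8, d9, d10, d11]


Parity bits: p1=0, p2=0, p3=1, p4=0

000110000001100


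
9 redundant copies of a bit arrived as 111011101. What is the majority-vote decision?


Ones: 7 out of 9
Threshold: 5

1 (7/9 voted 1)


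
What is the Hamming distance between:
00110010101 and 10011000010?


XOR: 10101010111
Count of 1s: 7

7


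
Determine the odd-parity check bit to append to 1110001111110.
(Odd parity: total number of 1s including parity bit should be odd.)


Number of 1s in data: 9
Parity bit: 0

0


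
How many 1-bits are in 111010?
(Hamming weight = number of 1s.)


Counting 1s in 111010

4


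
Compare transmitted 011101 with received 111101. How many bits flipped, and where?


XOR: 100000

1 error(s) at position(s): 0


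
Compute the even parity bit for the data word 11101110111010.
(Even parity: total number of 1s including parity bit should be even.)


Number of 1s in data: 10
Parity bit: 0

0


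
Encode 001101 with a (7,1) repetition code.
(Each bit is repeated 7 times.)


Each bit -> 7 copies

000000000000001111111111111100000001111111


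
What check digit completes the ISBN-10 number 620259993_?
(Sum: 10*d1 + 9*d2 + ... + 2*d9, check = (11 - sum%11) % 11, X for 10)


Weighted sum: 236
236 mod 11 = 5

Check digit: 6


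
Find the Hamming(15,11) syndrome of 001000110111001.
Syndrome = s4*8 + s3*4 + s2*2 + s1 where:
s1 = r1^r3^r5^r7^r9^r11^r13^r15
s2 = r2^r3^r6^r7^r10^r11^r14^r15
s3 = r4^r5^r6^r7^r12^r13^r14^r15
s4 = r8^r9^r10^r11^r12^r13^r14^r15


s1=0, s2=1, s3=1, s4=1

Syndrome = 14 (error at position 14)


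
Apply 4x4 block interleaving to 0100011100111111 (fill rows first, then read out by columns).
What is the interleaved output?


Matrix:
  0100
  0111
  0011
  1111
Read columns: 0001110101110111

0001110101110111


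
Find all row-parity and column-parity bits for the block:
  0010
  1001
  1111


Row parities: 100
Column parities: 0100

Row P: 100, Col P: 0100, Corner: 1


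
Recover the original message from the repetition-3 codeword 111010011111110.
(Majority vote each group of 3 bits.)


Groups: 111, 010, 011, 111, 110
Majority votes: 10111

10111


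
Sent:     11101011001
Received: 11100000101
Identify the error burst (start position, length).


XOR: 00001011100

Burst at position 4, length 5


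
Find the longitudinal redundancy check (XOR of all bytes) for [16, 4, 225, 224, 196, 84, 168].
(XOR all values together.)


XOR chain: 16 ^ 4 ^ 225 ^ 224 ^ 196 ^ 84 ^ 168 = 45

45


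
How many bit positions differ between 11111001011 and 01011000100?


XOR: 10100001111
Count of 1s: 6

6


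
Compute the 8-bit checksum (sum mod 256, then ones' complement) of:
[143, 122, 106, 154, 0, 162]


Sum = 687 mod 256 = 175
Complement = 80

80


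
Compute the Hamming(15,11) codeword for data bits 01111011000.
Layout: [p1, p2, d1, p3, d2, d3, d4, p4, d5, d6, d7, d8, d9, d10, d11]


Parity bits: p1=0, p2=1, p3=0, p4=1

010011111011000


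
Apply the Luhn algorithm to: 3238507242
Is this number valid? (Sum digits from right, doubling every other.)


Luhn sum = 40
40 mod 10 = 0

Valid (Luhn sum mod 10 = 0)


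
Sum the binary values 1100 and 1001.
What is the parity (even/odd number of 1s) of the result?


1100 = 12
1001 = 9
Sum = 21 = 10101
1s count = 3

odd parity (3 ones in 10101)


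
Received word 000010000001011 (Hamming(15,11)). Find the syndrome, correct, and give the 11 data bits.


Syndrome = 8: error at position 8

Data: 01000001011 (corrected bit 8)


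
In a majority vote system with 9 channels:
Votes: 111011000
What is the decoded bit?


Ones: 5 out of 9
Threshold: 5

1 (5/9 voted 1)


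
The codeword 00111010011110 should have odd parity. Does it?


Number of 1s: 8

No, parity error (8 ones)


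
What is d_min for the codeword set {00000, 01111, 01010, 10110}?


Comparing all pairs, minimum distance: 2
Can detect 1 errors, correct 0 errors

2


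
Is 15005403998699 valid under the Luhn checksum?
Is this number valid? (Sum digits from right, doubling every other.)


Luhn sum = 64
64 mod 10 = 4

Invalid (Luhn sum mod 10 = 4)


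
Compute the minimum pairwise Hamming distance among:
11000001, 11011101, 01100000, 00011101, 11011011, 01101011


Comparing all pairs, minimum distance: 2
Can detect 1 errors, correct 0 errors

2


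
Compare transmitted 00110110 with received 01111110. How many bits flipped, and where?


XOR: 01001000

2 error(s) at position(s): 1, 4


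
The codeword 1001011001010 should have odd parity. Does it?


Number of 1s: 6

No, parity error (6 ones)


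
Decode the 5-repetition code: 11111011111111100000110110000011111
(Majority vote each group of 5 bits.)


Groups: 11111, 01111, 11111, 00000, 11011, 00000, 11111
Majority votes: 1110101

1110101


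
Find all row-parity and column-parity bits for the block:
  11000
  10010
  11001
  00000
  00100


Row parities: 00101
Column parities: 10111

Row P: 00101, Col P: 10111, Corner: 0


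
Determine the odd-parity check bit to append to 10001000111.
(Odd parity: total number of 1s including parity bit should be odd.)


Number of 1s in data: 5
Parity bit: 0

0


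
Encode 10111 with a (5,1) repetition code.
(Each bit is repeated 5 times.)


Each bit -> 5 copies

1111100000111111111111111


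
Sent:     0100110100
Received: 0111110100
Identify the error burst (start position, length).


XOR: 0011000000

Burst at position 2, length 2


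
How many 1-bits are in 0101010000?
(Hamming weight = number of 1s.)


Counting 1s in 0101010000

3


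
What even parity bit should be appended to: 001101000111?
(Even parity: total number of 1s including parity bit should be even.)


Number of 1s in data: 6
Parity bit: 0

0


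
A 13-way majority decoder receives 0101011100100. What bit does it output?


Ones: 6 out of 13
Threshold: 7

0 (6/13 voted 1)


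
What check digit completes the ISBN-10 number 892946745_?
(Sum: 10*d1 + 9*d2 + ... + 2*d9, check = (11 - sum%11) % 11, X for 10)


Weighted sum: 344
344 mod 11 = 3

Check digit: 8


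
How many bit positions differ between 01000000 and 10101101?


XOR: 11101101
Count of 1s: 6

6


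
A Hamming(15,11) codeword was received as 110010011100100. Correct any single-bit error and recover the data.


Syndrome = 0: no error detected

Data: 01001100100 (no errors)


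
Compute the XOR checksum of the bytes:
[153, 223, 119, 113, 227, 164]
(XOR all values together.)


XOR chain: 153 ^ 223 ^ 119 ^ 113 ^ 227 ^ 164 = 7

7


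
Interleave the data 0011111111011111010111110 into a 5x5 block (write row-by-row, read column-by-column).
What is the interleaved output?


Matrix:
  00111
  11111
  01111
  10101
  11110
Read columns: 0101101101111111110111110

0101101101111111110111110


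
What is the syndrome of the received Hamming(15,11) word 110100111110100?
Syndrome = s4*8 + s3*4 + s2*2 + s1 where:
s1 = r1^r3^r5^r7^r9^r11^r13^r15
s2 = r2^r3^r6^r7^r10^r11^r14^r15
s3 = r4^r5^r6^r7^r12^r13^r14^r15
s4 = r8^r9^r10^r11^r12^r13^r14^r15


s1=1, s2=0, s3=1, s4=1

Syndrome = 13 (error at position 13)


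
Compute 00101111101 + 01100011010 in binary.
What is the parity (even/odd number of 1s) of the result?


00101111101 = 381
01100011010 = 794
Sum = 1175 = 10010010111
1s count = 6

even parity (6 ones in 10010010111)


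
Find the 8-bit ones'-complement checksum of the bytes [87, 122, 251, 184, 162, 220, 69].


Sum = 1095 mod 256 = 71
Complement = 184

184


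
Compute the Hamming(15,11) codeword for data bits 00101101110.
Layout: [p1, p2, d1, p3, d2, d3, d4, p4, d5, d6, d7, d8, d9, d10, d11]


Parity bits: p1=0, p2=1, p3=0, p4=1

010001011101110


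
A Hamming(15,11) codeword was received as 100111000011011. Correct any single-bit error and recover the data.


Syndrome = 0: no error detected

Data: 01100011011 (no errors)


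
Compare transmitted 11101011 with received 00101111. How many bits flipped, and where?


XOR: 11000100

3 error(s) at position(s): 0, 1, 5


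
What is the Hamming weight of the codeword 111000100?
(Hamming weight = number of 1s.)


Counting 1s in 111000100

4


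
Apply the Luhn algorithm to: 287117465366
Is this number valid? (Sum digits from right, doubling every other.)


Luhn sum = 54
54 mod 10 = 4

Invalid (Luhn sum mod 10 = 4)


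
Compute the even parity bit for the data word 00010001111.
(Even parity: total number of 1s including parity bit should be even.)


Number of 1s in data: 5
Parity bit: 1

1


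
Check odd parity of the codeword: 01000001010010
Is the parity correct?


Number of 1s: 4

No, parity error (4 ones)


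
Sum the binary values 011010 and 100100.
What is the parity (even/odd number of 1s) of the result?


011010 = 26
100100 = 36
Sum = 62 = 111110
1s count = 5

odd parity (5 ones in 111110)


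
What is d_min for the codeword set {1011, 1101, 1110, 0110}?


Comparing all pairs, minimum distance: 1
Can detect 0 errors, correct 0 errors

1


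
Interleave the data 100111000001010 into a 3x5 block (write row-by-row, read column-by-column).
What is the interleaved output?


Matrix:
  10011
  10000
  01010
Read columns: 110001000101100

110001000101100


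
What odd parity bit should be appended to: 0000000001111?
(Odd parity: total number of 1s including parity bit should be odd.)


Number of 1s in data: 4
Parity bit: 1

1


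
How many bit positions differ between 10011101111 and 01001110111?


XOR: 11010011000
Count of 1s: 5

5


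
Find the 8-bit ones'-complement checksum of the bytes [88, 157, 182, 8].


Sum = 435 mod 256 = 179
Complement = 76

76


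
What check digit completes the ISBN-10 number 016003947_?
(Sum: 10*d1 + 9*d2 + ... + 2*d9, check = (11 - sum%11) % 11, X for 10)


Weighted sum: 134
134 mod 11 = 2

Check digit: 9


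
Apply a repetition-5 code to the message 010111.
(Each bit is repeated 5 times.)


Each bit -> 5 copies

000001111100000111111111111111


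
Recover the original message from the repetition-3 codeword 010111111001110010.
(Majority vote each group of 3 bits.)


Groups: 010, 111, 111, 001, 110, 010
Majority votes: 011010

011010


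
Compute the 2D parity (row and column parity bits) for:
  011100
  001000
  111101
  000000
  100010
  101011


Row parities: 111000
Column parities: 100000

Row P: 111000, Col P: 100000, Corner: 1


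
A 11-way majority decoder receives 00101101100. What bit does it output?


Ones: 5 out of 11
Threshold: 6

0 (5/11 voted 1)


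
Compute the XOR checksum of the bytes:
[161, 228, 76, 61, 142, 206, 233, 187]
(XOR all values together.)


XOR chain: 161 ^ 228 ^ 76 ^ 61 ^ 142 ^ 206 ^ 233 ^ 187 = 38

38


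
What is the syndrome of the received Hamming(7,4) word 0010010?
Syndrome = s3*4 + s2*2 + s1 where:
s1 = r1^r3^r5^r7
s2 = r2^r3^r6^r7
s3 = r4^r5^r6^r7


s1=1, s2=0, s3=1

Syndrome = 5 (error at position 5)


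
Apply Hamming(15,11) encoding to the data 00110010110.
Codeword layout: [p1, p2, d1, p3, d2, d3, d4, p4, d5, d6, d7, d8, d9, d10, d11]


Parity bits: p1=1, p2=0, p3=0, p4=1

100001110010110


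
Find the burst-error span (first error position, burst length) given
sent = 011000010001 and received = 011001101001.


XOR: 000001111000

Burst at position 5, length 4


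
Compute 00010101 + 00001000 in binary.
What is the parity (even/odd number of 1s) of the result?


00010101 = 21
00001000 = 8
Sum = 29 = 11101
1s count = 4

even parity (4 ones in 11101)


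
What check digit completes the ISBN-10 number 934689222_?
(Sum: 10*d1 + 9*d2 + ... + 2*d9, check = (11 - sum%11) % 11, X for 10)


Weighted sum: 302
302 mod 11 = 5

Check digit: 6


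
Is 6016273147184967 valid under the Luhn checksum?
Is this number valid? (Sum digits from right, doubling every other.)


Luhn sum = 81
81 mod 10 = 1

Invalid (Luhn sum mod 10 = 1)


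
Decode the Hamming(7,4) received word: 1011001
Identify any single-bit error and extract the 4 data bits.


Syndrome = 1: error at position 1

Data: 1001 (corrected bit 1)


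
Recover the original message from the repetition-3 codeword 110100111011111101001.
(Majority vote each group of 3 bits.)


Groups: 110, 100, 111, 011, 111, 101, 001
Majority votes: 1011110

1011110


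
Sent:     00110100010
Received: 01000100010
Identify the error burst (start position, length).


XOR: 01110000000

Burst at position 1, length 3


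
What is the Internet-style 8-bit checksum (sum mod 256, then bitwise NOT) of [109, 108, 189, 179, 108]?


Sum = 693 mod 256 = 181
Complement = 74

74


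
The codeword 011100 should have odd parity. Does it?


Number of 1s: 3

Yes, parity is correct (3 ones)


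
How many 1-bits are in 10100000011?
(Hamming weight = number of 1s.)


Counting 1s in 10100000011

4


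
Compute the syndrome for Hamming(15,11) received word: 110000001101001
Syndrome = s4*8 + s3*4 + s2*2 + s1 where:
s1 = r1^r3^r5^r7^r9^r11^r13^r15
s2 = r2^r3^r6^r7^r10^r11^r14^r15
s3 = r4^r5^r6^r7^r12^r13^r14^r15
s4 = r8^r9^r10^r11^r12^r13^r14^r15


s1=1, s2=1, s3=0, s4=0

Syndrome = 3 (error at position 3)


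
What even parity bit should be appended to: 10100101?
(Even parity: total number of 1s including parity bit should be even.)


Number of 1s in data: 4
Parity bit: 0

0


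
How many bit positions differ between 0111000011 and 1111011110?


XOR: 1000011101
Count of 1s: 5

5


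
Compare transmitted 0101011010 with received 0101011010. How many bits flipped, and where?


XOR: 0000000000

0 errors (received matches sent)


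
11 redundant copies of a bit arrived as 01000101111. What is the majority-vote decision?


Ones: 6 out of 11
Threshold: 6

1 (6/11 voted 1)


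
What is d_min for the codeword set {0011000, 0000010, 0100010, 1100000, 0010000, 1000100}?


Comparing all pairs, minimum distance: 1
Can detect 0 errors, correct 0 errors

1


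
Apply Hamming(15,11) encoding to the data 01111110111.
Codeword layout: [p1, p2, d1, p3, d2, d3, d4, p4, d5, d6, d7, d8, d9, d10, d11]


Parity bits: p1=0, p2=0, p3=0, p4=0

000011101110111


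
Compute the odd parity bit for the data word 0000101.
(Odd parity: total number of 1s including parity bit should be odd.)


Number of 1s in data: 2
Parity bit: 1

1


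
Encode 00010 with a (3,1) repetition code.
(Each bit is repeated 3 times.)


Each bit -> 3 copies

000000000111000


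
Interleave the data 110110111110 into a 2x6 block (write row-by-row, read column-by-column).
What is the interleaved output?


Matrix:
  110110
  111110
Read columns: 111101111100

111101111100


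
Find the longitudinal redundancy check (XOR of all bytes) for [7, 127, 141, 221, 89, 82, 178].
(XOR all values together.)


XOR chain: 7 ^ 127 ^ 141 ^ 221 ^ 89 ^ 82 ^ 178 = 145

145


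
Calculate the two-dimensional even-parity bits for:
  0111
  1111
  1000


Row parities: 101
Column parities: 0000

Row P: 101, Col P: 0000, Corner: 0


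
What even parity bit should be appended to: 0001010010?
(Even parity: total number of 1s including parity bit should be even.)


Number of 1s in data: 3
Parity bit: 1

1


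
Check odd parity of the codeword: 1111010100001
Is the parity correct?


Number of 1s: 7

Yes, parity is correct (7 ones)


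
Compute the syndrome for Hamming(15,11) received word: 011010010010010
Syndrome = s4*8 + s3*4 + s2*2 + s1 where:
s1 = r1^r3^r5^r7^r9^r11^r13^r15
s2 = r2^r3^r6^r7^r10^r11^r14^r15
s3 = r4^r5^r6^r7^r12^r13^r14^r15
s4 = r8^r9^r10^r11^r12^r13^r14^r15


s1=1, s2=0, s3=0, s4=1

Syndrome = 9 (error at position 9)


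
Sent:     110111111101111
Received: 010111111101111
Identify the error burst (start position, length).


XOR: 100000000000000

Burst at position 0, length 1


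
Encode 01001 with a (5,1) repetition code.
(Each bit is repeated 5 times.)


Each bit -> 5 copies

0000011111000000000011111


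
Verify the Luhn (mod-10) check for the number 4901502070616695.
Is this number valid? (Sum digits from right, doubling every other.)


Luhn sum = 55
55 mod 10 = 5

Invalid (Luhn sum mod 10 = 5)


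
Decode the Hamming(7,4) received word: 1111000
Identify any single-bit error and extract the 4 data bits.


Syndrome = 4: error at position 4

Data: 1000 (corrected bit 4)


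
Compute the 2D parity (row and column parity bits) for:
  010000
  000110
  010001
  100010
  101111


Row parities: 10001
Column parities: 001010

Row P: 10001, Col P: 001010, Corner: 0


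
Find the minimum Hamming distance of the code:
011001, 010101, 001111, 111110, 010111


Comparing all pairs, minimum distance: 1
Can detect 0 errors, correct 0 errors

1


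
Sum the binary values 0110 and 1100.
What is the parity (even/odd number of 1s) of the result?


0110 = 6
1100 = 12
Sum = 18 = 10010
1s count = 2

even parity (2 ones in 10010)


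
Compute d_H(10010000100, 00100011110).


XOR: 10110011010
Count of 1s: 6

6


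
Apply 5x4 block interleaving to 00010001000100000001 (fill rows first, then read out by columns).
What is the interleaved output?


Matrix:
  0001
  0001
  0001
  0000
  0001
Read columns: 00000000000000011101

00000000000000011101


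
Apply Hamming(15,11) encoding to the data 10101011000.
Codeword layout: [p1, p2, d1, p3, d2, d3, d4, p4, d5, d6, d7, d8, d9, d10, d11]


Parity bits: p1=1, p2=1, p3=0, p4=1

111001011011000


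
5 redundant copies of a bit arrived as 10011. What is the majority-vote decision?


Ones: 3 out of 5
Threshold: 3

1 (3/5 voted 1)


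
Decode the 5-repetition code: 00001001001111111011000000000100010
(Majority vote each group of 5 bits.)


Groups: 00001, 00100, 11111, 11011, 00000, 00001, 00010
Majority votes: 0011000

0011000


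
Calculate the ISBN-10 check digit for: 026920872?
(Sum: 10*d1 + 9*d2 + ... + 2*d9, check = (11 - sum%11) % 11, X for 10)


Weighted sum: 198
198 mod 11 = 0

Check digit: 0


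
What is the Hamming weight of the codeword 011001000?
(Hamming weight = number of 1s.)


Counting 1s in 011001000

3


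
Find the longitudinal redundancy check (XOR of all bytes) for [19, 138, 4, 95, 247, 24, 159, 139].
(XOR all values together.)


XOR chain: 19 ^ 138 ^ 4 ^ 95 ^ 247 ^ 24 ^ 159 ^ 139 = 57

57


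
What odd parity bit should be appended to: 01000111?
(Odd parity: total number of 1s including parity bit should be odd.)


Number of 1s in data: 4
Parity bit: 1

1


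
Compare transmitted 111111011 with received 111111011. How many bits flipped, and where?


XOR: 000000000

0 errors (received matches sent)


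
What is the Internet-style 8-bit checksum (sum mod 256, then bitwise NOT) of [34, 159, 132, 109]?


Sum = 434 mod 256 = 178
Complement = 77

77


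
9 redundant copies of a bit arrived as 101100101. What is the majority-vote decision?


Ones: 5 out of 9
Threshold: 5

1 (5/9 voted 1)


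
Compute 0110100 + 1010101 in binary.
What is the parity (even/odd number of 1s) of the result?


0110100 = 52
1010101 = 85
Sum = 137 = 10001001
1s count = 3

odd parity (3 ones in 10001001)


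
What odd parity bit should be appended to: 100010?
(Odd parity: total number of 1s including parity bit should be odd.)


Number of 1s in data: 2
Parity bit: 1

1


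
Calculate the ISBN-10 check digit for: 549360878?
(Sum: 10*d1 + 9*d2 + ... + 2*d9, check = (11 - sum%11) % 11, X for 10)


Weighted sum: 284
284 mod 11 = 9

Check digit: 2


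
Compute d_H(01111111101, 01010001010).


XOR: 00101110111
Count of 1s: 7

7


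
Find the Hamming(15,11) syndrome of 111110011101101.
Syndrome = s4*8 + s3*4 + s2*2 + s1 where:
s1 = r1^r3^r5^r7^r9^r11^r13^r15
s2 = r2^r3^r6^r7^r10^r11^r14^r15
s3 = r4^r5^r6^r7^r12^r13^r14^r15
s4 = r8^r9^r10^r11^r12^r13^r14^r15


s1=0, s2=0, s3=1, s4=0

Syndrome = 4 (error at position 4)


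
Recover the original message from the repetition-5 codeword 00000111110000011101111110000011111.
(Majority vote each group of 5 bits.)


Groups: 00000, 11111, 00000, 11101, 11111, 00000, 11111
Majority votes: 0101101

0101101


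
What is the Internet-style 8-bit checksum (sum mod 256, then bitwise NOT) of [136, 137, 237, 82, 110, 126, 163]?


Sum = 991 mod 256 = 223
Complement = 32

32


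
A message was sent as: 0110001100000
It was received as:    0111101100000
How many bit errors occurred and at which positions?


XOR: 0001100000000

2 error(s) at position(s): 3, 4


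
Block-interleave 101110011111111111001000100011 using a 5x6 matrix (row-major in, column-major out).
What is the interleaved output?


Matrix:
  101110
  011111
  111111
  001000
  100011
Read columns: 101010110011110111001110101101

101010110011110111001110101101


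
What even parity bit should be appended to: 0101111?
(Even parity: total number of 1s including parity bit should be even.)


Number of 1s in data: 5
Parity bit: 1

1


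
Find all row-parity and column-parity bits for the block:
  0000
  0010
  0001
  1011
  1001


Row parities: 01110
Column parities: 0001

Row P: 01110, Col P: 0001, Corner: 1


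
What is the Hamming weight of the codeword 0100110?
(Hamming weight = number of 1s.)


Counting 1s in 0100110

3


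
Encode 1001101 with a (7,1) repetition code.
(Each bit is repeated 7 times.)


Each bit -> 7 copies

1111111000000000000001111111111111100000001111111


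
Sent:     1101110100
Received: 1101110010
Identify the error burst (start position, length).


XOR: 0000000110

Burst at position 7, length 2


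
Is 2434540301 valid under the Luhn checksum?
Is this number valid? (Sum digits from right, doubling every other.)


Luhn sum = 27
27 mod 10 = 7

Invalid (Luhn sum mod 10 = 7)


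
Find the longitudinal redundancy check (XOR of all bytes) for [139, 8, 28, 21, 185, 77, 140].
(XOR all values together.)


XOR chain: 139 ^ 8 ^ 28 ^ 21 ^ 185 ^ 77 ^ 140 = 242

242


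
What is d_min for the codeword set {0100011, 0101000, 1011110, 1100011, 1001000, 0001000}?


Comparing all pairs, minimum distance: 1
Can detect 0 errors, correct 0 errors

1


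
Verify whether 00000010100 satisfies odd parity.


Number of 1s: 2

No, parity error (2 ones)


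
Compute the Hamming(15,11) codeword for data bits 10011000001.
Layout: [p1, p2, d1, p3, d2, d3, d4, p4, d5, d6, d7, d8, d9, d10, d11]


Parity bits: p1=0, p2=1, p3=0, p4=0

011000101000001


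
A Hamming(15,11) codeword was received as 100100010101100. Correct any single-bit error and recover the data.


Syndrome = 6: error at position 6

Data: 00100101100 (corrected bit 6)


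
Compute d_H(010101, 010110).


XOR: 000011
Count of 1s: 2

2


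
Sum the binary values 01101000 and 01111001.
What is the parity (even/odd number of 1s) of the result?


01101000 = 104
01111001 = 121
Sum = 225 = 11100001
1s count = 4

even parity (4 ones in 11100001)


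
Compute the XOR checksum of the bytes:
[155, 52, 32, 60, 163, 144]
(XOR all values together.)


XOR chain: 155 ^ 52 ^ 32 ^ 60 ^ 163 ^ 144 = 128

128


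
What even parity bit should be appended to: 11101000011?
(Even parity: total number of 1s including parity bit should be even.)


Number of 1s in data: 6
Parity bit: 0

0


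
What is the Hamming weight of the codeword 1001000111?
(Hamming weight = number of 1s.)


Counting 1s in 1001000111

5


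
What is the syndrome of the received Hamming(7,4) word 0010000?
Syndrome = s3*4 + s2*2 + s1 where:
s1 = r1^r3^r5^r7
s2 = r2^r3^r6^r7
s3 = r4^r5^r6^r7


s1=1, s2=1, s3=0

Syndrome = 3 (error at position 3)


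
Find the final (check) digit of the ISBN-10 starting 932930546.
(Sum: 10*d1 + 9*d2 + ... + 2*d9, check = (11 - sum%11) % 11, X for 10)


Weighted sum: 258
258 mod 11 = 5

Check digit: 6


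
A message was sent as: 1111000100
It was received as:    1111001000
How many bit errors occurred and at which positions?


XOR: 0000001100

2 error(s) at position(s): 6, 7


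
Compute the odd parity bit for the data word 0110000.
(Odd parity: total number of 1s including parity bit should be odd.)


Number of 1s in data: 2
Parity bit: 1

1


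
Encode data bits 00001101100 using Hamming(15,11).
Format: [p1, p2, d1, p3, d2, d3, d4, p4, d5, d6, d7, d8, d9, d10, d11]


Parity bits: p1=0, p2=1, p3=0, p4=0

010000001101100


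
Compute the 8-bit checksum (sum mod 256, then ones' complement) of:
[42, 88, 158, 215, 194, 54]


Sum = 751 mod 256 = 239
Complement = 16

16


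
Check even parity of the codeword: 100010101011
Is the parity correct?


Number of 1s: 6

Yes, parity is correct (6 ones)


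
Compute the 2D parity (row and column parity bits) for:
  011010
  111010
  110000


Row parities: 100
Column parities: 010000

Row P: 100, Col P: 010000, Corner: 1


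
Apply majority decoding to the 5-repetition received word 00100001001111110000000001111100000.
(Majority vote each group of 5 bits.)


Groups: 00100, 00100, 11111, 10000, 00000, 11111, 00000
Majority votes: 0010010

0010010


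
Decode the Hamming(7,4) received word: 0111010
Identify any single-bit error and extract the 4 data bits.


Syndrome = 3: error at position 3

Data: 0010 (corrected bit 3)


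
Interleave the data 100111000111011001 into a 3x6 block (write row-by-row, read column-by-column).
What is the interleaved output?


Matrix:
  100111
  000111
  011001
Read columns: 100001001110110111

100001001110110111


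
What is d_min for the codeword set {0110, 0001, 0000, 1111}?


Comparing all pairs, minimum distance: 1
Can detect 0 errors, correct 0 errors

1


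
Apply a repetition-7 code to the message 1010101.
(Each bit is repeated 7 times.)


Each bit -> 7 copies

1111111000000011111110000000111111100000001111111


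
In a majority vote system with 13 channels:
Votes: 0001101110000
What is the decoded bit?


Ones: 5 out of 13
Threshold: 7

0 (5/13 voted 1)


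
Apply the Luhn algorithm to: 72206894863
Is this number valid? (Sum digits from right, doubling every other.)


Luhn sum = 57
57 mod 10 = 7

Invalid (Luhn sum mod 10 = 7)


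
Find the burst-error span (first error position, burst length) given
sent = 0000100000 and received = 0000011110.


XOR: 0000111110

Burst at position 4, length 5


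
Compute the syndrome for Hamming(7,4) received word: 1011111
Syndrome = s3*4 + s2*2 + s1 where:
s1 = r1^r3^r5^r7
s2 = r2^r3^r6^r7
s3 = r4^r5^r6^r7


s1=0, s2=1, s3=0

Syndrome = 2 (error at position 2)


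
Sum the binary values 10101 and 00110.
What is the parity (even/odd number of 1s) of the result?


10101 = 21
00110 = 6
Sum = 27 = 11011
1s count = 4

even parity (4 ones in 11011)


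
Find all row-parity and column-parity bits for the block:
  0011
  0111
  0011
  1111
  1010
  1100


Row parities: 010000
Column parities: 1110

Row P: 010000, Col P: 1110, Corner: 1


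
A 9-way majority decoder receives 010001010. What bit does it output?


Ones: 3 out of 9
Threshold: 5

0 (3/9 voted 1)


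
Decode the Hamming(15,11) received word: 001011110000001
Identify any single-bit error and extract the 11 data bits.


Syndrome = 0: no error detected

Data: 11110000001 (no errors)


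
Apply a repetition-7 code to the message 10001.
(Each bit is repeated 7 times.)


Each bit -> 7 copies

11111110000000000000000000001111111


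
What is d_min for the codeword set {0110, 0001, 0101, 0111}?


Comparing all pairs, minimum distance: 1
Can detect 0 errors, correct 0 errors

1


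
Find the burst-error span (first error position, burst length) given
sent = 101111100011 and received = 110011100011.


XOR: 011100000000

Burst at position 1, length 3


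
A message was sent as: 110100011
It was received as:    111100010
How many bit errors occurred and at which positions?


XOR: 001000001

2 error(s) at position(s): 2, 8


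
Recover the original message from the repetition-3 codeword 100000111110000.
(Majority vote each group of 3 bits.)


Groups: 100, 000, 111, 110, 000
Majority votes: 00110

00110


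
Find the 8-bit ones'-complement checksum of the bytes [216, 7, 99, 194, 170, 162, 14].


Sum = 862 mod 256 = 94
Complement = 161

161


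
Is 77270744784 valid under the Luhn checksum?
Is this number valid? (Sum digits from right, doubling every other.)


Luhn sum = 54
54 mod 10 = 4

Invalid (Luhn sum mod 10 = 4)


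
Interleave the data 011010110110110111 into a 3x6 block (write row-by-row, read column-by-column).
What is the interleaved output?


Matrix:
  011010
  110110
  110111
Read columns: 011111100011111001

011111100011111001


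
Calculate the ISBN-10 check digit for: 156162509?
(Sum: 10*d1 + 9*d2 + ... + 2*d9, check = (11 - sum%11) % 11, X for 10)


Weighted sum: 194
194 mod 11 = 7

Check digit: 4


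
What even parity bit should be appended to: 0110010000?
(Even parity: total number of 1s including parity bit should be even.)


Number of 1s in data: 3
Parity bit: 1

1


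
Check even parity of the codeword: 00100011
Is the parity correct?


Number of 1s: 3

No, parity error (3 ones)


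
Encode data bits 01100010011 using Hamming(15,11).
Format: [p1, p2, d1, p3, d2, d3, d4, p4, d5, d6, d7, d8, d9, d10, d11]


Parity bits: p1=1, p2=0, p3=0, p4=1

100011010010011


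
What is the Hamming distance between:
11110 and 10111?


XOR: 01001
Count of 1s: 2

2


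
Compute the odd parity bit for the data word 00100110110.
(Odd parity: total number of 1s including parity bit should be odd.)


Number of 1s in data: 5
Parity bit: 0

0


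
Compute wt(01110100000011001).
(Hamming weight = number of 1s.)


Counting 1s in 01110100000011001

7


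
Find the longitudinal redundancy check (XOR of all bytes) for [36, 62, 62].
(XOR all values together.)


XOR chain: 36 ^ 62 ^ 62 = 36

36


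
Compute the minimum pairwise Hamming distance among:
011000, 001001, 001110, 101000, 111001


Comparing all pairs, minimum distance: 2
Can detect 1 errors, correct 0 errors

2


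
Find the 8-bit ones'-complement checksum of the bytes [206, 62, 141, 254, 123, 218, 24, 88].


Sum = 1116 mod 256 = 92
Complement = 163

163


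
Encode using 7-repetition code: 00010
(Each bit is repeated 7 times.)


Each bit -> 7 copies

00000000000000000000011111110000000


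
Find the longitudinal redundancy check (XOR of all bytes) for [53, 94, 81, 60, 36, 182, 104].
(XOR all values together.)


XOR chain: 53 ^ 94 ^ 81 ^ 60 ^ 36 ^ 182 ^ 104 = 252

252


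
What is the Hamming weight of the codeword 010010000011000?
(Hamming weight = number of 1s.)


Counting 1s in 010010000011000

4


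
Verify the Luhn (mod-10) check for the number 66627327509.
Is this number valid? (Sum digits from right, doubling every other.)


Luhn sum = 53
53 mod 10 = 3

Invalid (Luhn sum mod 10 = 3)


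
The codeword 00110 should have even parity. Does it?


Number of 1s: 2

Yes, parity is correct (2 ones)


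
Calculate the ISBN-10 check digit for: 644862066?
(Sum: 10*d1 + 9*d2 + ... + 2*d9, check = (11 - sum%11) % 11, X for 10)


Weighted sum: 260
260 mod 11 = 7

Check digit: 4


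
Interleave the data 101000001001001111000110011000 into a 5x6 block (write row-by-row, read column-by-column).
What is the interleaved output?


Matrix:
  101000
  001001
  001111
  000110
  011000
Read columns: 100000000111101001100011001100

100000000111101001100011001100


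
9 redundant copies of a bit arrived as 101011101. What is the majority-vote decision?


Ones: 6 out of 9
Threshold: 5

1 (6/9 voted 1)


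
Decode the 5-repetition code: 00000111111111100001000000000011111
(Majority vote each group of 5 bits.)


Groups: 00000, 11111, 11111, 00001, 00000, 00000, 11111
Majority votes: 0110001

0110001


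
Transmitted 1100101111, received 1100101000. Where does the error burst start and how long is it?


XOR: 0000000111

Burst at position 7, length 3


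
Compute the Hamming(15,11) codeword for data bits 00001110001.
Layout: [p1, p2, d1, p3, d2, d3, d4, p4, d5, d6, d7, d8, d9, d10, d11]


Parity bits: p1=1, p2=1, p3=1, p4=0

110100001110001


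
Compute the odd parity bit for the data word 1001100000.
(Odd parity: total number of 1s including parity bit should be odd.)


Number of 1s in data: 3
Parity bit: 0

0


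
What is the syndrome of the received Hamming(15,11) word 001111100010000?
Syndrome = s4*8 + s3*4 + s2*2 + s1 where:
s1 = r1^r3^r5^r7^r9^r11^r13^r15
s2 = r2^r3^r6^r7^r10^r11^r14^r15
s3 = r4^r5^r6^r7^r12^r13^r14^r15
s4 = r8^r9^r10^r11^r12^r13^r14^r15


s1=0, s2=0, s3=0, s4=1

Syndrome = 8 (error at position 8)


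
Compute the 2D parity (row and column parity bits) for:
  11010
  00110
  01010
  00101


Row parities: 1000
Column parities: 10011

Row P: 1000, Col P: 10011, Corner: 1


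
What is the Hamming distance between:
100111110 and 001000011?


XOR: 101111101
Count of 1s: 7

7


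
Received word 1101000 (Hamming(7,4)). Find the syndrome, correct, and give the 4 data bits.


Syndrome = 7: error at position 7

Data: 0001 (corrected bit 7)


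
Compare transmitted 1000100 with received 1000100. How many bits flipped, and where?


XOR: 0000000

0 errors (received matches sent)


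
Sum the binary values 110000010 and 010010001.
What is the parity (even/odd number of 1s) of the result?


110000010 = 386
010010001 = 145
Sum = 531 = 1000010011
1s count = 4

even parity (4 ones in 1000010011)


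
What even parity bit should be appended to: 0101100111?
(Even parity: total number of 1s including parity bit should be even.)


Number of 1s in data: 6
Parity bit: 0

0


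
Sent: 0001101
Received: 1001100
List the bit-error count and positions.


XOR: 1000001

2 error(s) at position(s): 0, 6


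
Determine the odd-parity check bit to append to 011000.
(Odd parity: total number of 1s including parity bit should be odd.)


Number of 1s in data: 2
Parity bit: 1

1


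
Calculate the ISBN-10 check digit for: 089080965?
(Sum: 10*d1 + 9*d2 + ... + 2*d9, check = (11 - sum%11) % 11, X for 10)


Weighted sum: 256
256 mod 11 = 3

Check digit: 8


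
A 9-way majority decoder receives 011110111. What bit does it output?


Ones: 7 out of 9
Threshold: 5

1 (7/9 voted 1)


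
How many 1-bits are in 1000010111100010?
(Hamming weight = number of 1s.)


Counting 1s in 1000010111100010

7


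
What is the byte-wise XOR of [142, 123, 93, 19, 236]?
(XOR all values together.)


XOR chain: 142 ^ 123 ^ 93 ^ 19 ^ 236 = 87

87


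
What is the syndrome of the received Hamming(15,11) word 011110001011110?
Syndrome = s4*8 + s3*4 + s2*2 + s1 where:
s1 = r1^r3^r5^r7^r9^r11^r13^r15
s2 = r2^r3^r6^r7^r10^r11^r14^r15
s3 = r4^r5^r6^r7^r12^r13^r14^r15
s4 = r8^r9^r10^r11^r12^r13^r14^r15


s1=1, s2=0, s3=1, s4=1

Syndrome = 13 (error at position 13)


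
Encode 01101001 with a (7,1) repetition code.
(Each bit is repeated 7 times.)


Each bit -> 7 copies

00000001111111111111100000001111111000000000000001111111


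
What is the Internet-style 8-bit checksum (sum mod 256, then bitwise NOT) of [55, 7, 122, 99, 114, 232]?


Sum = 629 mod 256 = 117
Complement = 138

138


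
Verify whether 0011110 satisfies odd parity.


Number of 1s: 4

No, parity error (4 ones)


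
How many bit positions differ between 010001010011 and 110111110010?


XOR: 100110100001
Count of 1s: 5

5


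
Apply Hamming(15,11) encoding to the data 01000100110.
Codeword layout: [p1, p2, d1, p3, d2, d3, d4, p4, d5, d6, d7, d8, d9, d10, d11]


Parity bits: p1=0, p2=0, p3=1, p4=1

000110010100110


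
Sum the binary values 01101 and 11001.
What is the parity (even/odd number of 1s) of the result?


01101 = 13
11001 = 25
Sum = 38 = 100110
1s count = 3

odd parity (3 ones in 100110)


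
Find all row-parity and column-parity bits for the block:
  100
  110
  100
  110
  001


Row parities: 10101
Column parities: 001

Row P: 10101, Col P: 001, Corner: 1


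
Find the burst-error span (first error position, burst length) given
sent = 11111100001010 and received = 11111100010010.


XOR: 00000000011000

Burst at position 9, length 2


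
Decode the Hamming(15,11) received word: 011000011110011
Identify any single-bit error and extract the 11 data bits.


Syndrome = 0: no error detected

Data: 10001110011 (no errors)


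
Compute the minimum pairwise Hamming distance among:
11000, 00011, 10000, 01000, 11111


Comparing all pairs, minimum distance: 1
Can detect 0 errors, correct 0 errors

1


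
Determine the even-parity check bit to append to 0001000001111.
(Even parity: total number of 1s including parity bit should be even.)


Number of 1s in data: 5
Parity bit: 1

1


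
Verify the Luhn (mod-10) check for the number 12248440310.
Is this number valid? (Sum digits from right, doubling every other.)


Luhn sum = 40
40 mod 10 = 0

Valid (Luhn sum mod 10 = 0)


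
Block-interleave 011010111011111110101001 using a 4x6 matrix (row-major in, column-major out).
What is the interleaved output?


Matrix:
  011010
  111011
  111110
  101001
Read columns: 011111101111001011100101

011111101111001011100101


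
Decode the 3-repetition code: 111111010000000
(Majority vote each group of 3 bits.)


Groups: 111, 111, 010, 000, 000
Majority votes: 11000

11000


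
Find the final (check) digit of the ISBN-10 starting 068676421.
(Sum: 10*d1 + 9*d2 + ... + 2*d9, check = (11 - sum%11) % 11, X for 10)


Weighted sum: 256
256 mod 11 = 3

Check digit: 8


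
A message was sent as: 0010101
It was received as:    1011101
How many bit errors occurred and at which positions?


XOR: 1001000

2 error(s) at position(s): 0, 3


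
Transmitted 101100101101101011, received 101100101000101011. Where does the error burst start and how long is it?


XOR: 000000000101000000

Burst at position 9, length 3
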